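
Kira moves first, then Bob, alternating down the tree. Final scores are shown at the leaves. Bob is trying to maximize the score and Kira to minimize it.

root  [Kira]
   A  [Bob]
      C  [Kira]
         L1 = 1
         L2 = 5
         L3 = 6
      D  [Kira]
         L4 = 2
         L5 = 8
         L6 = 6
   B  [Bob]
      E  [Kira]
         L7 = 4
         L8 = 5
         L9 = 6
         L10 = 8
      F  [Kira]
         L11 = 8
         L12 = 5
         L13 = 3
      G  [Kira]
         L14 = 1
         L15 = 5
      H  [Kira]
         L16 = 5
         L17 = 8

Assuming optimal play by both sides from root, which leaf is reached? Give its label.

C (Kira): min(1, 5, 6) = 1
D (Kira): min(2, 8, 6) = 2
A (Bob): max(1, 2) = 2
E (Kira): min(4, 5, 6, 8) = 4
F (Kira): min(8, 5, 3) = 3
G (Kira): min(1, 5) = 1
H (Kira): min(5, 8) = 5
B (Bob): max(4, 3, 1, 5) = 5
root (Kira): min(2, 5) = 2
At root, Kira picks A (lowest: 2).
At A, Bob picks D (highest: 2).
At D, Kira picks L4 (lowest: 2).
Terminal value 2.

L4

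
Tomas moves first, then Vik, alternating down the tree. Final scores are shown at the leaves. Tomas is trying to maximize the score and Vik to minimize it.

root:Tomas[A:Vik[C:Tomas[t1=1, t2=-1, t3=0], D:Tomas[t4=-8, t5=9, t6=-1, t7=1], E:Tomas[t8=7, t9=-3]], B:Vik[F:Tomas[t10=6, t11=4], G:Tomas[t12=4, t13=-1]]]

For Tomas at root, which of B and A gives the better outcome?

F (Tomas): max(6, 4) = 6
G (Tomas): max(4, -1) = 4
B (Vik): min(6, 4) = 4
C (Tomas): max(1, -1, 0) = 1
D (Tomas): max(-8, 9, -1, 1) = 9
E (Tomas): max(7, -3) = 7
A (Vik): min(1, 9, 7) = 1
Tomas prefers the higher value; B=4, A=1. B is better since 4 > 1.

B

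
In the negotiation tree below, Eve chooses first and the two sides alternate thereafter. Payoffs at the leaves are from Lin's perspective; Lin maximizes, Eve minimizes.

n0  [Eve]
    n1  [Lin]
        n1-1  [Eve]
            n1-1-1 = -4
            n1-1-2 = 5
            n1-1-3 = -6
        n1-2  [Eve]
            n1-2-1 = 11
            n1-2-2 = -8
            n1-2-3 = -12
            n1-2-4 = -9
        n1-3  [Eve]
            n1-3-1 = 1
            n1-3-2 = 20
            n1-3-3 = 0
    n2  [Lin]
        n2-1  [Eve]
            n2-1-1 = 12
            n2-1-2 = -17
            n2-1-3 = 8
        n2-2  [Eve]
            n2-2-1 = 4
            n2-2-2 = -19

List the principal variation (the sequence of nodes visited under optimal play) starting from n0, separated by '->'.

n0 -> n2 -> n2-1 -> n2-1-2

n1-1 (Eve): min(-4, 5, -6) = -6
n1-2 (Eve): min(11, -8, -12, -9) = -12
n1-3 (Eve): min(1, 20, 0) = 0
n1 (Lin): max(-6, -12, 0) = 0
n2-1 (Eve): min(12, -17, 8) = -17
n2-2 (Eve): min(4, -19) = -19
n2 (Lin): max(-17, -19) = -17
n0 (Eve): min(0, -17) = -17
At n0, Eve picks n2 (lowest: -17).
At n2, Lin picks n2-1 (highest: -17).
At n2-1, Eve picks n2-1-2 (lowest: -17).
Terminal value -17.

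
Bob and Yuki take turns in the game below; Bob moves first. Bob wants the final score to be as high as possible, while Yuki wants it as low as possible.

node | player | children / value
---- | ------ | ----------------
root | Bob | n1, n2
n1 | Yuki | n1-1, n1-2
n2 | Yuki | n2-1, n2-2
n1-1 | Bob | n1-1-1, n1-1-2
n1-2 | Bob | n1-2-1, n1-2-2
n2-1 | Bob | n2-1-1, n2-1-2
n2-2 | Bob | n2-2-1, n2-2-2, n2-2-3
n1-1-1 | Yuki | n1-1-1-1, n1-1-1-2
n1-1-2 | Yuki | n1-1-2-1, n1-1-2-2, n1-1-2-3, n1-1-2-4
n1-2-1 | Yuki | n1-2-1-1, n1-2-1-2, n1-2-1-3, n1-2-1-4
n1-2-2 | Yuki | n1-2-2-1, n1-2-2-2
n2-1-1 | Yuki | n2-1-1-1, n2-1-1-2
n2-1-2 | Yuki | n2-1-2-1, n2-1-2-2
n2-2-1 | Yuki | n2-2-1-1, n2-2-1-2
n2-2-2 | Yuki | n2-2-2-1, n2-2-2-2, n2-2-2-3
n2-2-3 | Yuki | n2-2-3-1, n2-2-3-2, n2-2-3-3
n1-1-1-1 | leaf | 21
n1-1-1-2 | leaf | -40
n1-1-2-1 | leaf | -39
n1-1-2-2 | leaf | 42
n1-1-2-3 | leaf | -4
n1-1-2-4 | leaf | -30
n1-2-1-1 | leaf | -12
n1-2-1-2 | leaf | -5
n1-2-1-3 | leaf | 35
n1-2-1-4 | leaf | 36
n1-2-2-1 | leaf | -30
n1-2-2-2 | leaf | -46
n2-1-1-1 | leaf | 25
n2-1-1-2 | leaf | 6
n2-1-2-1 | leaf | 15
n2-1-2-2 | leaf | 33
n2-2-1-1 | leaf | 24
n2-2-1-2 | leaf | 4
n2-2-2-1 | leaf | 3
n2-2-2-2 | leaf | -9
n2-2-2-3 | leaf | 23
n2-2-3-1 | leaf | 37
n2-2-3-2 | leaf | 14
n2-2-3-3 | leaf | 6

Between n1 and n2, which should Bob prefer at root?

n1-1-1 (Yuki): min(21, -40) = -40
n1-1-2 (Yuki): min(-39, 42, -4, -30) = -39
n1-1 (Bob): max(-40, -39) = -39
n1-2-1 (Yuki): min(-12, -5, 35, 36) = -12
n1-2-2 (Yuki): min(-30, -46) = -46
n1-2 (Bob): max(-12, -46) = -12
n1 (Yuki): min(-39, -12) = -39
n2-1-1 (Yuki): min(25, 6) = 6
n2-1-2 (Yuki): min(15, 33) = 15
n2-1 (Bob): max(6, 15) = 15
n2-2-1 (Yuki): min(24, 4) = 4
n2-2-2 (Yuki): min(3, -9, 23) = -9
n2-2-3 (Yuki): min(37, 14, 6) = 6
n2-2 (Bob): max(4, -9, 6) = 6
n2 (Yuki): min(15, 6) = 6
Bob prefers the higher value; n1=-39, n2=6. n2 is better since 6 > -39.

n2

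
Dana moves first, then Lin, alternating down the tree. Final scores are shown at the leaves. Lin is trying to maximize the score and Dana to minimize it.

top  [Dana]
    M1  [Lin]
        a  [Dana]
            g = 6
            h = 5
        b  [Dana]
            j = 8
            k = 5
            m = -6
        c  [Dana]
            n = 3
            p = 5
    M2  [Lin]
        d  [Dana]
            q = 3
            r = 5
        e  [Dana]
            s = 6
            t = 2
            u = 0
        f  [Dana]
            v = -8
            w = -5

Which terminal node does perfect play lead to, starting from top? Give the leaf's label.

q

a (Dana): min(6, 5) = 5
b (Dana): min(8, 5, -6) = -6
c (Dana): min(3, 5) = 3
M1 (Lin): max(5, -6, 3) = 5
d (Dana): min(3, 5) = 3
e (Dana): min(6, 2, 0) = 0
f (Dana): min(-8, -5) = -8
M2 (Lin): max(3, 0, -8) = 3
top (Dana): min(5, 3) = 3
At top, Dana picks M2 (lowest: 3).
At M2, Lin picks d (highest: 3).
At d, Dana picks q (lowest: 3).
Terminal value 3.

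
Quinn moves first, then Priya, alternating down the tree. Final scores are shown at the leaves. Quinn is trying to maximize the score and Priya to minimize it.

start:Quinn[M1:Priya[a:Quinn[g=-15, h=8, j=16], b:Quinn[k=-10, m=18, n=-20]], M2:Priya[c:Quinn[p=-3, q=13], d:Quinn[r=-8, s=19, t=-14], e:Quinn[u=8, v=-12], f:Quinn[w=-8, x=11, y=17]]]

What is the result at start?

16

a (Quinn): max(-15, 8, 16) = 16
b (Quinn): max(-10, 18, -20) = 18
M1 (Priya): min(16, 18) = 16
c (Quinn): max(-3, 13) = 13
d (Quinn): max(-8, 19, -14) = 19
e (Quinn): max(8, -12) = 8
f (Quinn): max(-8, 11, 17) = 17
M2 (Priya): min(13, 19, 8, 17) = 8
start (Quinn): max(16, 8) = 16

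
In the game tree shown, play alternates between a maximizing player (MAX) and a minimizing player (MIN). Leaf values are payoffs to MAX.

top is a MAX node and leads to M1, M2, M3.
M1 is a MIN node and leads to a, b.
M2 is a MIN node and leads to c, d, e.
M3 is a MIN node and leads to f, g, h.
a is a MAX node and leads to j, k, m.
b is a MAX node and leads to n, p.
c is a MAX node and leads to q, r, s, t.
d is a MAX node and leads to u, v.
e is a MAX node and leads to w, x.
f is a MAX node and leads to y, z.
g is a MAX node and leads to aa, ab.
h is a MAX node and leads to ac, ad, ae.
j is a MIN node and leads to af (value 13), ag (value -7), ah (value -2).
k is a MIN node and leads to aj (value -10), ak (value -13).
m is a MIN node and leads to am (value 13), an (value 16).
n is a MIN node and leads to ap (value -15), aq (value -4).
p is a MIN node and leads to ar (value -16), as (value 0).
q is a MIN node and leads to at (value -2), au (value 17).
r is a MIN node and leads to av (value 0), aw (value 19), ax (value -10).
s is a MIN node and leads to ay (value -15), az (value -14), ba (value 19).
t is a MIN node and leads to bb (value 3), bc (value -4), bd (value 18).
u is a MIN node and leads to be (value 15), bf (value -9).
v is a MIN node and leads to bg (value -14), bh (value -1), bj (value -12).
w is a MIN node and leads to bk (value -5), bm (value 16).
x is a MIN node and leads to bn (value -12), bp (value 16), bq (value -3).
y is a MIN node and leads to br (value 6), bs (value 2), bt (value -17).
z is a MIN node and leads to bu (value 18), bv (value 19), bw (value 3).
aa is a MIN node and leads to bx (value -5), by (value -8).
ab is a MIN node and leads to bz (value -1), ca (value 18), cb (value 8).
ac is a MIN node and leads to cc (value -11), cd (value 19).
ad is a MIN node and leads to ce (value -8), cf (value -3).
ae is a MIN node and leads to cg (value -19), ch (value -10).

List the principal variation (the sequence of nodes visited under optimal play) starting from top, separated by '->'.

top -> M3 -> h -> ad -> ce

j (MIN): min(13, -7, -2) = -7
k (MIN): min(-10, -13) = -13
m (MIN): min(13, 16) = 13
a (MAX): max(-7, -13, 13) = 13
n (MIN): min(-15, -4) = -15
p (MIN): min(-16, 0) = -16
b (MAX): max(-15, -16) = -15
M1 (MIN): min(13, -15) = -15
q (MIN): min(-2, 17) = -2
r (MIN): min(0, 19, -10) = -10
s (MIN): min(-15, -14, 19) = -15
t (MIN): min(3, -4, 18) = -4
c (MAX): max(-2, -10, -15, -4) = -2
u (MIN): min(15, -9) = -9
v (MIN): min(-14, -1, -12) = -14
d (MAX): max(-9, -14) = -9
w (MIN): min(-5, 16) = -5
x (MIN): min(-12, 16, -3) = -12
e (MAX): max(-5, -12) = -5
M2 (MIN): min(-2, -9, -5) = -9
y (MIN): min(6, 2, -17) = -17
z (MIN): min(18, 19, 3) = 3
f (MAX): max(-17, 3) = 3
aa (MIN): min(-5, -8) = -8
ab (MIN): min(-1, 18, 8) = -1
g (MAX): max(-8, -1) = -1
ac (MIN): min(-11, 19) = -11
ad (MIN): min(-8, -3) = -8
ae (MIN): min(-19, -10) = -19
h (MAX): max(-11, -8, -19) = -8
M3 (MIN): min(3, -1, -8) = -8
top (MAX): max(-15, -9, -8) = -8
At top, MAX picks M3 (highest: -8).
At M3, MIN picks h (lowest: -8).
At h, MAX picks ad (highest: -8).
At ad, MIN picks ce (lowest: -8).
Terminal value -8.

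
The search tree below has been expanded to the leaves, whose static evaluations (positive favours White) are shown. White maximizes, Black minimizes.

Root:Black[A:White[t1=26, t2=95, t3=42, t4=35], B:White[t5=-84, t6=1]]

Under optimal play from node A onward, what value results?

A (White): max(26, 95, 42, 35) = 95

95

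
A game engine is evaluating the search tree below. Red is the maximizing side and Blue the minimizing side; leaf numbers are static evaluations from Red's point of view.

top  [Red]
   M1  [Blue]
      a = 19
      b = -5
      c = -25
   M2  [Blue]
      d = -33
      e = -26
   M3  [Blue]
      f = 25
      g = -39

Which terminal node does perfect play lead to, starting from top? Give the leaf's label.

c

M1 (Blue): min(19, -5, -25) = -25
M2 (Blue): min(-33, -26) = -33
M3 (Blue): min(25, -39) = -39
top (Red): max(-25, -33, -39) = -25
At top, Red picks M1 (highest: -25).
At M1, Blue picks c (lowest: -25).
Terminal value -25.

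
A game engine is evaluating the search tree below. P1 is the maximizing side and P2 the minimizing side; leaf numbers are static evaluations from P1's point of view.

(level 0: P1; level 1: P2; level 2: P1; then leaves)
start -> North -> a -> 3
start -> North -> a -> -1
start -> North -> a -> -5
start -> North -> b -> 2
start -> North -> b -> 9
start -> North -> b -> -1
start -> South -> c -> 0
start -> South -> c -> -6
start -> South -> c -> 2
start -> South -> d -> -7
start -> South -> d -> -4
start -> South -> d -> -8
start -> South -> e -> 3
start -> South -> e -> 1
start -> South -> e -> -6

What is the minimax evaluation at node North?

3

a (P1): max(3, -1, -5) = 3
b (P1): max(2, 9, -1) = 9
North (P2): min(3, 9) = 3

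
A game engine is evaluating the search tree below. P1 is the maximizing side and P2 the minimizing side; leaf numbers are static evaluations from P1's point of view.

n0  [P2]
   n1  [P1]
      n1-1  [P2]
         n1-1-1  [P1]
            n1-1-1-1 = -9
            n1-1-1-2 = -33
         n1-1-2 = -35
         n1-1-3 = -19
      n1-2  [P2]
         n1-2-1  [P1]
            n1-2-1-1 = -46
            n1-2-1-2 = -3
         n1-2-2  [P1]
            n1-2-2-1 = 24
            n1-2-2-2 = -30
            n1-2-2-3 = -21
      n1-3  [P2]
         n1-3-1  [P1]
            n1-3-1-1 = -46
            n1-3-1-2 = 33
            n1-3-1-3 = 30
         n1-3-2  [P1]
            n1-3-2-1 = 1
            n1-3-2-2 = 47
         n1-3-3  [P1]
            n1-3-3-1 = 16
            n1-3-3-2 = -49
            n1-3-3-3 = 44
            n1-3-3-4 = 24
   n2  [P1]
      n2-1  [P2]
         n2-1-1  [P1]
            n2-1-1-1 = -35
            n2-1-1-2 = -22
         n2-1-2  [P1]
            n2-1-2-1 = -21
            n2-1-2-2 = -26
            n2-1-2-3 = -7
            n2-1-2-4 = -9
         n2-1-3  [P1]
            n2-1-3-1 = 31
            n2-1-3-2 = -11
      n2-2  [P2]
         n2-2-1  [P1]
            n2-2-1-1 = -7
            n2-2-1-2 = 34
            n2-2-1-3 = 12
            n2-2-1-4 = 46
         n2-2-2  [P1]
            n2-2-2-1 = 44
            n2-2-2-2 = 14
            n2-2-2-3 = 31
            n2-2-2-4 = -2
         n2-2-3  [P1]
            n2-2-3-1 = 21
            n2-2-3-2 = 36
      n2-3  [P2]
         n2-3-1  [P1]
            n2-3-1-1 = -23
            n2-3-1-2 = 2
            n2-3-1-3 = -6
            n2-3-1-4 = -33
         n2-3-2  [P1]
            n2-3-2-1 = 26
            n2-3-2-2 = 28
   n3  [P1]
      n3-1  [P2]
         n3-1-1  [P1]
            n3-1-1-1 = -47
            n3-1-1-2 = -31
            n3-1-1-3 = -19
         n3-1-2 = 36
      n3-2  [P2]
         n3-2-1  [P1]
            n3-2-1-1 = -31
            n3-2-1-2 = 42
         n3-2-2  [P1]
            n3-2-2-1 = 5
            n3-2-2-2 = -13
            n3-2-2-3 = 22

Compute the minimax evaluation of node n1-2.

n1-2-1 (P1): max(-46, -3) = -3
n1-2-2 (P1): max(24, -30, -21) = 24
n1-2 (P2): min(-3, 24) = -3

-3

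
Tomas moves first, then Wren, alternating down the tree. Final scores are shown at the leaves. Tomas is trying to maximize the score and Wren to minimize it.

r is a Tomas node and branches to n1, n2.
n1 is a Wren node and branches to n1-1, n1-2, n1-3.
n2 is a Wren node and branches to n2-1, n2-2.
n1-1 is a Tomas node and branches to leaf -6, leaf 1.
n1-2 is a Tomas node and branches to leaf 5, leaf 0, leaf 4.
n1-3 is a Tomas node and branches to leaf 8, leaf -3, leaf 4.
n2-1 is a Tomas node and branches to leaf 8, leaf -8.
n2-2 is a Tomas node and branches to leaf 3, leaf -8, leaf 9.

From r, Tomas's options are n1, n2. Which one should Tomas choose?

n1-1 (Tomas): max(-6, 1) = 1
n1-2 (Tomas): max(5, 0, 4) = 5
n1-3 (Tomas): max(8, -3, 4) = 8
n1 (Wren): min(1, 5, 8) = 1
n2-1 (Tomas): max(8, -8) = 8
n2-2 (Tomas): max(3, -8, 9) = 9
n2 (Wren): min(8, 9) = 8
r (Tomas): max(1, 8) = 8
Tomas at r wants the highest of {n1=1, n2=8}, so chooses n2.

n2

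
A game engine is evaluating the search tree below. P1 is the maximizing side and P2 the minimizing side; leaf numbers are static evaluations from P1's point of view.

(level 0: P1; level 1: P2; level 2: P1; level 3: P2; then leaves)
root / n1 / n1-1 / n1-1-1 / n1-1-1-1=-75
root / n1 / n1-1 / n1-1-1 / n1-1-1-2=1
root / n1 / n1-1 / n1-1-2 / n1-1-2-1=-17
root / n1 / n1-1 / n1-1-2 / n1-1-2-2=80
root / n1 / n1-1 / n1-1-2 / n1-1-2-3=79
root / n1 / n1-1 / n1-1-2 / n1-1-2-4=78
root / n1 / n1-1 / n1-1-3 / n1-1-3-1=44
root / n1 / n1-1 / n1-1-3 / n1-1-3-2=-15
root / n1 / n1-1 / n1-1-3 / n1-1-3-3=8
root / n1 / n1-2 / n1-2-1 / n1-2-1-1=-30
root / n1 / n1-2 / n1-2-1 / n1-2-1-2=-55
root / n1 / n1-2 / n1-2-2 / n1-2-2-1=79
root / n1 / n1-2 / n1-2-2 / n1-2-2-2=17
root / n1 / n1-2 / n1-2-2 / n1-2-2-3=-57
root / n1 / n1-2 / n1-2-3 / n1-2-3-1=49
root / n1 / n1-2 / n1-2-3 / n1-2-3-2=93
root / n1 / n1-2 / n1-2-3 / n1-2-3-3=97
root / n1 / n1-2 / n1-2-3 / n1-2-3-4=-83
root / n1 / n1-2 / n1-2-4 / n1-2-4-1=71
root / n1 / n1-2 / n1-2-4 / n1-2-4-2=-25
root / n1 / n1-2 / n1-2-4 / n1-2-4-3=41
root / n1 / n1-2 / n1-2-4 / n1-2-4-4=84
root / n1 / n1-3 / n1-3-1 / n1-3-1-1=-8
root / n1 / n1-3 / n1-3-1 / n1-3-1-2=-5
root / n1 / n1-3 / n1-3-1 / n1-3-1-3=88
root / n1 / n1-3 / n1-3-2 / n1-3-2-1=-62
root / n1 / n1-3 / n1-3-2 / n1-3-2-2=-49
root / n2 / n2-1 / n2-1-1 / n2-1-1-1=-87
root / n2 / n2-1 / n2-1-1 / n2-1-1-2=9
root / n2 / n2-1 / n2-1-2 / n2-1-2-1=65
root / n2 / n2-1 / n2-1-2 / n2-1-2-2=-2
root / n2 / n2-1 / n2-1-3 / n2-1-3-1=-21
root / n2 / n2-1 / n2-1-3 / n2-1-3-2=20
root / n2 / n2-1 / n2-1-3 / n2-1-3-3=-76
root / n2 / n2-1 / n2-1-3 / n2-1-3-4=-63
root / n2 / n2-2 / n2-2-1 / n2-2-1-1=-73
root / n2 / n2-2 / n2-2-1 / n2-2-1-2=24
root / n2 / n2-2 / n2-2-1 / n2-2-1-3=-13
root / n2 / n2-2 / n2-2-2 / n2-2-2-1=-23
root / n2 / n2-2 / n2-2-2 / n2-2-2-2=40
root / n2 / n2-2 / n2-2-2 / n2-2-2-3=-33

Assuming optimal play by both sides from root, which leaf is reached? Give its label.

n1-2-4-2

n1-1-1 (P2): min(-75, 1) = -75
n1-1-2 (P2): min(-17, 80, 79, 78) = -17
n1-1-3 (P2): min(44, -15, 8) = -15
n1-1 (P1): max(-75, -17, -15) = -15
n1-2-1 (P2): min(-30, -55) = -55
n1-2-2 (P2): min(79, 17, -57) = -57
n1-2-3 (P2): min(49, 93, 97, -83) = -83
n1-2-4 (P2): min(71, -25, 41, 84) = -25
n1-2 (P1): max(-55, -57, -83, -25) = -25
n1-3-1 (P2): min(-8, -5, 88) = -8
n1-3-2 (P2): min(-62, -49) = -62
n1-3 (P1): max(-8, -62) = -8
n1 (P2): min(-15, -25, -8) = -25
n2-1-1 (P2): min(-87, 9) = -87
n2-1-2 (P2): min(65, -2) = -2
n2-1-3 (P2): min(-21, 20, -76, -63) = -76
n2-1 (P1): max(-87, -2, -76) = -2
n2-2-1 (P2): min(-73, 24, -13) = -73
n2-2-2 (P2): min(-23, 40, -33) = -33
n2-2 (P1): max(-73, -33) = -33
n2 (P2): min(-2, -33) = -33
root (P1): max(-25, -33) = -25
At root, P1 picks n1 (highest: -25).
At n1, P2 picks n1-2 (lowest: -25).
At n1-2, P1 picks n1-2-4 (highest: -25).
At n1-2-4, P2 picks n1-2-4-2 (lowest: -25).
Terminal value -25.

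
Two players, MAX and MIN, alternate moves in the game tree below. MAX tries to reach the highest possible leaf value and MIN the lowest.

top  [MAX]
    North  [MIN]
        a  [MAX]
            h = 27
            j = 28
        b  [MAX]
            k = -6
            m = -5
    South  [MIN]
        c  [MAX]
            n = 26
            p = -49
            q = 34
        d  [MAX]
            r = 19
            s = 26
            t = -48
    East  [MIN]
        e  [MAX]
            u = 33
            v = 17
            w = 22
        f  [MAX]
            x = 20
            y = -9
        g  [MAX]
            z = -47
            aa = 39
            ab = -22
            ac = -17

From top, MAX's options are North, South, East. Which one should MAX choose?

South

a (MAX): max(27, 28) = 28
b (MAX): max(-6, -5) = -5
North (MIN): min(28, -5) = -5
c (MAX): max(26, -49, 34) = 34
d (MAX): max(19, 26, -48) = 26
South (MIN): min(34, 26) = 26
e (MAX): max(33, 17, 22) = 33
f (MAX): max(20, -9) = 20
g (MAX): max(-47, 39, -22, -17) = 39
East (MIN): min(33, 20, 39) = 20
top (MAX): max(-5, 26, 20) = 26
MAX at top wants the highest of {North=-5, South=26, East=20}, so chooses South.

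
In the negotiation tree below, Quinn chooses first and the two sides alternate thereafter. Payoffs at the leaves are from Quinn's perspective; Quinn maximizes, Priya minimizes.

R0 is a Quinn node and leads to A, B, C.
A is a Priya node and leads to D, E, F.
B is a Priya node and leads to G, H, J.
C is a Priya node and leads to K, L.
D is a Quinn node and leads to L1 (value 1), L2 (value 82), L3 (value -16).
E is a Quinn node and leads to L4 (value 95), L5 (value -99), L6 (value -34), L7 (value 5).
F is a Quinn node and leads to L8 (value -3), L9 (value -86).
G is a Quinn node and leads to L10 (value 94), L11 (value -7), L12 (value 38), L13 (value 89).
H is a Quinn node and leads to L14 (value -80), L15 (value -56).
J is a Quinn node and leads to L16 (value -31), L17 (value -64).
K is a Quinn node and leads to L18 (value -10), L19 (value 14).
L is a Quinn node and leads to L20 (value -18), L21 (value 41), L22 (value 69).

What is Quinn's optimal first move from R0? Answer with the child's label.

D (Quinn): max(1, 82, -16) = 82
E (Quinn): max(95, -99, -34, 5) = 95
F (Quinn): max(-3, -86) = -3
A (Priya): min(82, 95, -3) = -3
G (Quinn): max(94, -7, 38, 89) = 94
H (Quinn): max(-80, -56) = -56
J (Quinn): max(-31, -64) = -31
B (Priya): min(94, -56, -31) = -56
K (Quinn): max(-10, 14) = 14
L (Quinn): max(-18, 41, 69) = 69
C (Priya): min(14, 69) = 14
R0 (Quinn): max(-3, -56, 14) = 14
Quinn at R0 wants the highest of {A=-3, B=-56, C=14}, so chooses C.

C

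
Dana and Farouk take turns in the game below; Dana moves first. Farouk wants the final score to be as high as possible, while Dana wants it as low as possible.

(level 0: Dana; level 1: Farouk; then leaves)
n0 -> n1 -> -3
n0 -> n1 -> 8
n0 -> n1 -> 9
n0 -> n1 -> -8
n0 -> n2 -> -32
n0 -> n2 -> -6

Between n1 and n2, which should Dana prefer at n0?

n1 (Farouk): max(-3, 8, 9, -8) = 9
n2 (Farouk): max(-32, -6) = -6
Dana prefers the lower value; n1=9, n2=-6. n2 is better since -6 < 9.

n2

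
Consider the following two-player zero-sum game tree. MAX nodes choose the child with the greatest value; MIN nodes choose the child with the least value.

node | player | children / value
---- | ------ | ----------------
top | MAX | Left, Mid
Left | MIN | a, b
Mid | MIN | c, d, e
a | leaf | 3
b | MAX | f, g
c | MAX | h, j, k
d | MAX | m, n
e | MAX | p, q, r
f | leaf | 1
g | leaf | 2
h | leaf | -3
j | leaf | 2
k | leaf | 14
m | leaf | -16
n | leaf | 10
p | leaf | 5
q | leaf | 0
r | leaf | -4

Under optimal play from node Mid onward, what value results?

c (MAX): max(-3, 2, 14) = 14
d (MAX): max(-16, 10) = 10
e (MAX): max(5, 0, -4) = 5
Mid (MIN): min(14, 10, 5) = 5

5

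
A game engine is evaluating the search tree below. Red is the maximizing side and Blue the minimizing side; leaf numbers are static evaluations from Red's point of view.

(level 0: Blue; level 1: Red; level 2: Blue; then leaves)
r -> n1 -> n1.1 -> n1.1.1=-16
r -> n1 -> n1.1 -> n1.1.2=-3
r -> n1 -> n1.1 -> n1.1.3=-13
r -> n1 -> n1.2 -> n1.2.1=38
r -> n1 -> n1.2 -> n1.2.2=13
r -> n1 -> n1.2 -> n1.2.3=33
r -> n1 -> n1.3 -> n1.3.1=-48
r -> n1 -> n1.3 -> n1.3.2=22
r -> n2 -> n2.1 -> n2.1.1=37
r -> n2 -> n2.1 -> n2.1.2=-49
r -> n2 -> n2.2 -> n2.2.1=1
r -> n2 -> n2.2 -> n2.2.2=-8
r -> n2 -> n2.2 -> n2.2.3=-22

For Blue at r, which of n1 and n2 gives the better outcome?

n2

n1.1 (Blue): min(-16, -3, -13) = -16
n1.2 (Blue): min(38, 13, 33) = 13
n1.3 (Blue): min(-48, 22) = -48
n1 (Red): max(-16, 13, -48) = 13
n2.1 (Blue): min(37, -49) = -49
n2.2 (Blue): min(1, -8, -22) = -22
n2 (Red): max(-49, -22) = -22
Blue prefers the lower value; n1=13, n2=-22. n2 is better since -22 < 13.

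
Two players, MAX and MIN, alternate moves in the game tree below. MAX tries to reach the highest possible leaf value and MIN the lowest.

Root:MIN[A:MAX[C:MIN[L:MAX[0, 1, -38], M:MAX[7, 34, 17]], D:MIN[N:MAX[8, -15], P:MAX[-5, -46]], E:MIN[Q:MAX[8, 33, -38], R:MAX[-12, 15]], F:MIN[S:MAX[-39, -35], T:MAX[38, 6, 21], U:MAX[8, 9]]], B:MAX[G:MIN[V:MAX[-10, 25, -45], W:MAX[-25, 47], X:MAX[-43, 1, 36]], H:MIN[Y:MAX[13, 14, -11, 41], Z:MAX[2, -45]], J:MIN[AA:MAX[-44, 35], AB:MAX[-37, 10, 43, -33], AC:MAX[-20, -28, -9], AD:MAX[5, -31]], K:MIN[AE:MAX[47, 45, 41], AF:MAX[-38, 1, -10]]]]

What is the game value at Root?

15

L (MAX): max(0, 1, -38) = 1
M (MAX): max(7, 34, 17) = 34
C (MIN): min(1, 34) = 1
N (MAX): max(8, -15) = 8
P (MAX): max(-5, -46) = -5
D (MIN): min(8, -5) = -5
Q (MAX): max(8, 33, -38) = 33
R (MAX): max(-12, 15) = 15
E (MIN): min(33, 15) = 15
S (MAX): max(-39, -35) = -35
T (MAX): max(38, 6, 21) = 38
U (MAX): max(8, 9) = 9
F (MIN): min(-35, 38, 9) = -35
A (MAX): max(1, -5, 15, -35) = 15
V (MAX): max(-10, 25, -45) = 25
W (MAX): max(-25, 47) = 47
X (MAX): max(-43, 1, 36) = 36
G (MIN): min(25, 47, 36) = 25
Y (MAX): max(13, 14, -11, 41) = 41
Z (MAX): max(2, -45) = 2
H (MIN): min(41, 2) = 2
AA (MAX): max(-44, 35) = 35
AB (MAX): max(-37, 10, 43, -33) = 43
AC (MAX): max(-20, -28, -9) = -9
AD (MAX): max(5, -31) = 5
J (MIN): min(35, 43, -9, 5) = -9
AE (MAX): max(47, 45, 41) = 47
AF (MAX): max(-38, 1, -10) = 1
K (MIN): min(47, 1) = 1
B (MAX): max(25, 2, -9, 1) = 25
Root (MIN): min(15, 25) = 15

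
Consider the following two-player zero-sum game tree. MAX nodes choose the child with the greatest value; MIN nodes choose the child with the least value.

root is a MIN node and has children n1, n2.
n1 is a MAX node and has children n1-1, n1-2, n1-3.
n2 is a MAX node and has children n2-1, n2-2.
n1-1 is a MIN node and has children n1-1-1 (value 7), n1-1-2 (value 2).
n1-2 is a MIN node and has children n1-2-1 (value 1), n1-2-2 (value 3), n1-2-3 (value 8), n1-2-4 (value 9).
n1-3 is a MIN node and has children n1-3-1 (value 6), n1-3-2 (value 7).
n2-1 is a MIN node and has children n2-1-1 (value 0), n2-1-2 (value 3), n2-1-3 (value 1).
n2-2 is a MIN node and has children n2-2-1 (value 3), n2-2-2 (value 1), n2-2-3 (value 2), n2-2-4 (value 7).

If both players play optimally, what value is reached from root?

n1-1 (MIN): min(7, 2) = 2
n1-2 (MIN): min(1, 3, 8, 9) = 1
n1-3 (MIN): min(6, 7) = 6
n1 (MAX): max(2, 1, 6) = 6
n2-1 (MIN): min(0, 3, 1) = 0
n2-2 (MIN): min(3, 1, 2, 7) = 1
n2 (MAX): max(0, 1) = 1
root (MIN): min(6, 1) = 1

1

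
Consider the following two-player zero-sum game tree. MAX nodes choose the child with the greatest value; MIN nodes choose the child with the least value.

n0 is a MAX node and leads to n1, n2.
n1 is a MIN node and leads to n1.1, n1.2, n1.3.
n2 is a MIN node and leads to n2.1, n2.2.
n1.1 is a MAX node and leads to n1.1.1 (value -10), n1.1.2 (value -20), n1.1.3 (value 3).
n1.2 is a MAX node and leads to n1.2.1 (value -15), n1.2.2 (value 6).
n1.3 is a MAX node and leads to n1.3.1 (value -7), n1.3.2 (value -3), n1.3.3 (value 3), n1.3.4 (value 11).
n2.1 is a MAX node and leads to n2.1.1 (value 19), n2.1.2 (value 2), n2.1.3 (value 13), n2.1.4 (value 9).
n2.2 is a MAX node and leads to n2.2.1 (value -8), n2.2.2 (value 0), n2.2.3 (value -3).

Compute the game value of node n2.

0

n2.1 (MAX): max(19, 2, 13, 9) = 19
n2.2 (MAX): max(-8, 0, -3) = 0
n2 (MIN): min(19, 0) = 0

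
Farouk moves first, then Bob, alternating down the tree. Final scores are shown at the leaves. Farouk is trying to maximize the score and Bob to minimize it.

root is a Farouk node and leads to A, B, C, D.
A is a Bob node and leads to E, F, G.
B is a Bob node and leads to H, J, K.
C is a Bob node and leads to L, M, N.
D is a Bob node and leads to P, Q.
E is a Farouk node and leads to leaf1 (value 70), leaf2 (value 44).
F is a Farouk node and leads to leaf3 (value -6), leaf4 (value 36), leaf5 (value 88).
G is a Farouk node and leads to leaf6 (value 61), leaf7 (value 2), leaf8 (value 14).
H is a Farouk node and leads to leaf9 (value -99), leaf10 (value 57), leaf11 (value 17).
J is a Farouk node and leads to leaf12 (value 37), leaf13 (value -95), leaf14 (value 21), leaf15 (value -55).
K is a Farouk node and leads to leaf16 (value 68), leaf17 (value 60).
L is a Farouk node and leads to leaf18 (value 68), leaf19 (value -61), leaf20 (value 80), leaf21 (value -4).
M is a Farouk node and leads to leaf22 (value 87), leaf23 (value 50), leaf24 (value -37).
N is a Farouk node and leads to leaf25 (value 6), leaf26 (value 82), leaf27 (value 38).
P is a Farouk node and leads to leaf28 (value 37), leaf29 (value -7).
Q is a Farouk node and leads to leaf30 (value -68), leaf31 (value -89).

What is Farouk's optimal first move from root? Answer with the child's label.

C

E (Farouk): max(70, 44) = 70
F (Farouk): max(-6, 36, 88) = 88
G (Farouk): max(61, 2, 14) = 61
A (Bob): min(70, 88, 61) = 61
H (Farouk): max(-99, 57, 17) = 57
J (Farouk): max(37, -95, 21, -55) = 37
K (Farouk): max(68, 60) = 68
B (Bob): min(57, 37, 68) = 37
L (Farouk): max(68, -61, 80, -4) = 80
M (Farouk): max(87, 50, -37) = 87
N (Farouk): max(6, 82, 38) = 82
C (Bob): min(80, 87, 82) = 80
P (Farouk): max(37, -7) = 37
Q (Farouk): max(-68, -89) = -68
D (Bob): min(37, -68) = -68
root (Farouk): max(61, 37, 80, -68) = 80
Farouk at root wants the highest of {A=61, B=37, C=80, D=-68}, so chooses C.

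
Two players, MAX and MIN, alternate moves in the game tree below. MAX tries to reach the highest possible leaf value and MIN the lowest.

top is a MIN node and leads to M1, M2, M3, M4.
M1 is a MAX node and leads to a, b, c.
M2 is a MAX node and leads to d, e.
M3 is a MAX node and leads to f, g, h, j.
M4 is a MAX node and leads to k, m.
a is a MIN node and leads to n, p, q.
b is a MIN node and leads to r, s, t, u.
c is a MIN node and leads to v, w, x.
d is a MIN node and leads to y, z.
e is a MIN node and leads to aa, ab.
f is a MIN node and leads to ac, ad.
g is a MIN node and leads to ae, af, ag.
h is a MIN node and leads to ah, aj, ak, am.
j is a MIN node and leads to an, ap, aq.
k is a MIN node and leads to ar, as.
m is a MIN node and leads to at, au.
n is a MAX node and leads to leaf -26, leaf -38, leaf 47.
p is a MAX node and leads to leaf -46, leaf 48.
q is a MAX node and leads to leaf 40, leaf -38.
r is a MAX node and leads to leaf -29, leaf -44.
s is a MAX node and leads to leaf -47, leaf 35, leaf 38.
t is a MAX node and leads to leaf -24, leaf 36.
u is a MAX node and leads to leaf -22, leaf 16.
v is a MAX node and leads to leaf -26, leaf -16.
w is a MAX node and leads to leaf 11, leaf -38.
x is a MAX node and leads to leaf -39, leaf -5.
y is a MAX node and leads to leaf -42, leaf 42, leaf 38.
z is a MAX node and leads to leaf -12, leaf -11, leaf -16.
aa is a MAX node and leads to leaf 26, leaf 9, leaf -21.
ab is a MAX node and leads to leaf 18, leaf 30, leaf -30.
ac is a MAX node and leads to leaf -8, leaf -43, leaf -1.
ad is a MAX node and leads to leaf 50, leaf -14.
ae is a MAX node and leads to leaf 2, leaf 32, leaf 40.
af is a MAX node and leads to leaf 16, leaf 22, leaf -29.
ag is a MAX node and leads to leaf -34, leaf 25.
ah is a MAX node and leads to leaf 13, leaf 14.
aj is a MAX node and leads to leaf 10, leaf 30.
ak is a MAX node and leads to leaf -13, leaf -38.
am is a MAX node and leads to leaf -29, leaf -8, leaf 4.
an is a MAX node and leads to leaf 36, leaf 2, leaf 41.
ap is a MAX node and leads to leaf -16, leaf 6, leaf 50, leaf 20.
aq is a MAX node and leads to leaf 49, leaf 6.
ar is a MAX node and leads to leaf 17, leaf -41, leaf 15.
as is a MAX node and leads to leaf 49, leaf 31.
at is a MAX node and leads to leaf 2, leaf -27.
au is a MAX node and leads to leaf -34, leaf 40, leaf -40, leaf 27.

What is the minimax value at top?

17

n (MAX): max(-26, -38, 47) = 47
p (MAX): max(-46, 48) = 48
q (MAX): max(40, -38) = 40
a (MIN): min(47, 48, 40) = 40
r (MAX): max(-29, -44) = -29
s (MAX): max(-47, 35, 38) = 38
t (MAX): max(-24, 36) = 36
u (MAX): max(-22, 16) = 16
b (MIN): min(-29, 38, 36, 16) = -29
v (MAX): max(-26, -16) = -16
w (MAX): max(11, -38) = 11
x (MAX): max(-39, -5) = -5
c (MIN): min(-16, 11, -5) = -16
M1 (MAX): max(40, -29, -16) = 40
y (MAX): max(-42, 42, 38) = 42
z (MAX): max(-12, -11, -16) = -11
d (MIN): min(42, -11) = -11
aa (MAX): max(26, 9, -21) = 26
ab (MAX): max(18, 30, -30) = 30
e (MIN): min(26, 30) = 26
M2 (MAX): max(-11, 26) = 26
ac (MAX): max(-8, -43, -1) = -1
ad (MAX): max(50, -14) = 50
f (MIN): min(-1, 50) = -1
ae (MAX): max(2, 32, 40) = 40
af (MAX): max(16, 22, -29) = 22
ag (MAX): max(-34, 25) = 25
g (MIN): min(40, 22, 25) = 22
ah (MAX): max(13, 14) = 14
aj (MAX): max(10, 30) = 30
ak (MAX): max(-13, -38) = -13
am (MAX): max(-29, -8, 4) = 4
h (MIN): min(14, 30, -13, 4) = -13
an (MAX): max(36, 2, 41) = 41
ap (MAX): max(-16, 6, 50, 20) = 50
aq (MAX): max(49, 6) = 49
j (MIN): min(41, 50, 49) = 41
M3 (MAX): max(-1, 22, -13, 41) = 41
ar (MAX): max(17, -41, 15) = 17
as (MAX): max(49, 31) = 49
k (MIN): min(17, 49) = 17
at (MAX): max(2, -27) = 2
au (MAX): max(-34, 40, -40, 27) = 40
m (MIN): min(2, 40) = 2
M4 (MAX): max(17, 2) = 17
top (MIN): min(40, 26, 41, 17) = 17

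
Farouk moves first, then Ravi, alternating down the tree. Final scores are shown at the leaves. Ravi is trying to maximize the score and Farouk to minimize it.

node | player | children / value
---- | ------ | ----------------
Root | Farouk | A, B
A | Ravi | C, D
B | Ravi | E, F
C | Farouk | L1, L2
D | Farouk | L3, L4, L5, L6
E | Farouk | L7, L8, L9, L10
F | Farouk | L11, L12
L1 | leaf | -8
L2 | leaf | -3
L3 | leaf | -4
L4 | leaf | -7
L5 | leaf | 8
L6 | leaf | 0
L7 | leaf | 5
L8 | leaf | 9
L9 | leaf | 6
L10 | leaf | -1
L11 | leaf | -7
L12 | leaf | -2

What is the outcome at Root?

C (Farouk): min(-8, -3) = -8
D (Farouk): min(-4, -7, 8, 0) = -7
A (Ravi): max(-8, -7) = -7
E (Farouk): min(5, 9, 6, -1) = -1
F (Farouk): min(-7, -2) = -7
B (Ravi): max(-1, -7) = -1
Root (Farouk): min(-7, -1) = -7

-7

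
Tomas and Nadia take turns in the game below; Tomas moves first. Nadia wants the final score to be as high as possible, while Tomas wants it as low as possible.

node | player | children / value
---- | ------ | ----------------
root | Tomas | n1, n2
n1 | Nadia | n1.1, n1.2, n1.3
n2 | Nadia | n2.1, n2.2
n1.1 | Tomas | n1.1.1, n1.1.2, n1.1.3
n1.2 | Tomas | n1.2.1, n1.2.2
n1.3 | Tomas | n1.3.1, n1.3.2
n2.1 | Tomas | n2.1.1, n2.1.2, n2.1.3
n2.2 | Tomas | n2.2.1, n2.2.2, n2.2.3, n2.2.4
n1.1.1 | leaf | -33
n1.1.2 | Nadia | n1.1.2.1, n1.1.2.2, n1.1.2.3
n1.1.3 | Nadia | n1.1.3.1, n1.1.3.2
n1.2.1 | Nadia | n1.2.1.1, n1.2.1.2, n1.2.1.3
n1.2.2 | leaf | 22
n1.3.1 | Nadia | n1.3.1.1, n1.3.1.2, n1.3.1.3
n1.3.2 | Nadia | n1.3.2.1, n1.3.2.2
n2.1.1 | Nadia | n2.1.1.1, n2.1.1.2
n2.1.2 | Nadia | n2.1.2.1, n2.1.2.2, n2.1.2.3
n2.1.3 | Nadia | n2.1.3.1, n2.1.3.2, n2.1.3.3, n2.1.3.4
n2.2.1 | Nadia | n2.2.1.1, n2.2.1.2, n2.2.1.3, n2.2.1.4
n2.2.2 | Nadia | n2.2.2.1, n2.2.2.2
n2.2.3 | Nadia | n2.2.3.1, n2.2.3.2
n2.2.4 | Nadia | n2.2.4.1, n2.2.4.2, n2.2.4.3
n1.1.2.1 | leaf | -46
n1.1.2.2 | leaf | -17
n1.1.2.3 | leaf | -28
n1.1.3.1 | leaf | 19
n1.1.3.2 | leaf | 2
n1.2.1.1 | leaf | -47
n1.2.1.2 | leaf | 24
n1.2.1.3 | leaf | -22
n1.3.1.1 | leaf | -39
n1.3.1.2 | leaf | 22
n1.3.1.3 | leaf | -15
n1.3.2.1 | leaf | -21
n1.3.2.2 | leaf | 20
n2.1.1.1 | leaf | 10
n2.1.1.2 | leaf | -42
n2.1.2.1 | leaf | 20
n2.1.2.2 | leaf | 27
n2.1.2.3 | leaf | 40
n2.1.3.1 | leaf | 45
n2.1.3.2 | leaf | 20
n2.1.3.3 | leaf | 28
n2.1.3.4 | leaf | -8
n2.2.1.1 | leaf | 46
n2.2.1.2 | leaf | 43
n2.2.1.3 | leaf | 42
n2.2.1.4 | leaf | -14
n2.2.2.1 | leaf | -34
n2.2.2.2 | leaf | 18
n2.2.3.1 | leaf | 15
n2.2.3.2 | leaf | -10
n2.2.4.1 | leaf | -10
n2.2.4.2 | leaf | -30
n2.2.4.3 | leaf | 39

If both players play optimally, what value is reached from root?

n1.1.2 (Nadia): max(-46, -17, -28) = -17
n1.1.3 (Nadia): max(19, 2) = 19
n1.1 (Tomas): min(-33, -17, 19) = -33
n1.2.1 (Nadia): max(-47, 24, -22) = 24
n1.2 (Tomas): min(24, 22) = 22
n1.3.1 (Nadia): max(-39, 22, -15) = 22
n1.3.2 (Nadia): max(-21, 20) = 20
n1.3 (Tomas): min(22, 20) = 20
n1 (Nadia): max(-33, 22, 20) = 22
n2.1.1 (Nadia): max(10, -42) = 10
n2.1.2 (Nadia): max(20, 27, 40) = 40
n2.1.3 (Nadia): max(45, 20, 28, -8) = 45
n2.1 (Tomas): min(10, 40, 45) = 10
n2.2.1 (Nadia): max(46, 43, 42, -14) = 46
n2.2.2 (Nadia): max(-34, 18) = 18
n2.2.3 (Nadia): max(15, -10) = 15
n2.2.4 (Nadia): max(-10, -30, 39) = 39
n2.2 (Tomas): min(46, 18, 15, 39) = 15
n2 (Nadia): max(10, 15) = 15
root (Tomas): min(22, 15) = 15

15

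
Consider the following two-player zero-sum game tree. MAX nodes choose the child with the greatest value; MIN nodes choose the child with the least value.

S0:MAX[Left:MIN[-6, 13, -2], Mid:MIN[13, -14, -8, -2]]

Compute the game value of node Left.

Left (MIN): min(-6, 13, -2) = -6

-6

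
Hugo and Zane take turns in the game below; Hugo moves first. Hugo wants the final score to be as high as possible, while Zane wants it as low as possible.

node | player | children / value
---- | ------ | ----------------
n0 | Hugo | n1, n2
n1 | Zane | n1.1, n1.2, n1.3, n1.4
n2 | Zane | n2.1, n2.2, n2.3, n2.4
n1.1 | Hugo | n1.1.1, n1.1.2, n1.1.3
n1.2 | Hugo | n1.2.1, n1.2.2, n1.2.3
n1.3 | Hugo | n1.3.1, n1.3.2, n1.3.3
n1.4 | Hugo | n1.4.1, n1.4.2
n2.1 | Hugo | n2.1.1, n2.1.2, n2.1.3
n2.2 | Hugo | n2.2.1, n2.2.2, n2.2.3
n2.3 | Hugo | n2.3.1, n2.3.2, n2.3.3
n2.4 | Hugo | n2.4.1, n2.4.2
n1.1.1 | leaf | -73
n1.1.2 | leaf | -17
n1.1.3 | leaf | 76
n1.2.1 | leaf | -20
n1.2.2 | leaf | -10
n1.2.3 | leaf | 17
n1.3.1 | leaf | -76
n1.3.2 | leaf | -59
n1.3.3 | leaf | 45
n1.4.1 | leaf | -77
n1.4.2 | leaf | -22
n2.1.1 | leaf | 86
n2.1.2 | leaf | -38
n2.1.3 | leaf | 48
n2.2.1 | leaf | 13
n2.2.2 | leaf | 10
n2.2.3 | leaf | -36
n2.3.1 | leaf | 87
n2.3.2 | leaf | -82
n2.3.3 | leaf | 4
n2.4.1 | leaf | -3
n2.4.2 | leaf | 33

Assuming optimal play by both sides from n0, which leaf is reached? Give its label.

n1.1 (Hugo): max(-73, -17, 76) = 76
n1.2 (Hugo): max(-20, -10, 17) = 17
n1.3 (Hugo): max(-76, -59, 45) = 45
n1.4 (Hugo): max(-77, -22) = -22
n1 (Zane): min(76, 17, 45, -22) = -22
n2.1 (Hugo): max(86, -38, 48) = 86
n2.2 (Hugo): max(13, 10, -36) = 13
n2.3 (Hugo): max(87, -82, 4) = 87
n2.4 (Hugo): max(-3, 33) = 33
n2 (Zane): min(86, 13, 87, 33) = 13
n0 (Hugo): max(-22, 13) = 13
At n0, Hugo picks n2 (highest: 13).
At n2, Zane picks n2.2 (lowest: 13).
At n2.2, Hugo picks n2.2.1 (highest: 13).
Terminal value 13.

n2.2.1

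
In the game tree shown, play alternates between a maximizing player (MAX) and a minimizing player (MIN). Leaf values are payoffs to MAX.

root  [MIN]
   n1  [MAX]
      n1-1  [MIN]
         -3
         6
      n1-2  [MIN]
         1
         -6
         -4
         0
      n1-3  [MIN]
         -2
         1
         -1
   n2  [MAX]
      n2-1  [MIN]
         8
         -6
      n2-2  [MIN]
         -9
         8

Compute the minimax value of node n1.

n1-1 (MIN): min(-3, 6) = -3
n1-2 (MIN): min(1, -6, -4, 0) = -6
n1-3 (MIN): min(-2, 1, -1) = -2
n1 (MAX): max(-3, -6, -2) = -2

-2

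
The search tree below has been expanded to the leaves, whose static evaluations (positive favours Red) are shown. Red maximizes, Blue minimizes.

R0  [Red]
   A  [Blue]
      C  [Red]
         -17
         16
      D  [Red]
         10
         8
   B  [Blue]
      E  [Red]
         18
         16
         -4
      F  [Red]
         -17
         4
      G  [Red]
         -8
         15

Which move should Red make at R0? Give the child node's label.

A

C (Red): max(-17, 16) = 16
D (Red): max(10, 8) = 10
A (Blue): min(16, 10) = 10
E (Red): max(18, 16, -4) = 18
F (Red): max(-17, 4) = 4
G (Red): max(-8, 15) = 15
B (Blue): min(18, 4, 15) = 4
R0 (Red): max(10, 4) = 10
Red at R0 wants the highest of {A=10, B=4}, so chooses A.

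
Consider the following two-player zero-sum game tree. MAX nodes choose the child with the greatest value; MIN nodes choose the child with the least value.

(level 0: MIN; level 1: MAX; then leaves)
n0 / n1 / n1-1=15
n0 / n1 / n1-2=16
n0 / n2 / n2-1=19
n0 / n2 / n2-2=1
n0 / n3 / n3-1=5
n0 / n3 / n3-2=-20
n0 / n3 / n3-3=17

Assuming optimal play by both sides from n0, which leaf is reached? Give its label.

n1 (MAX): max(15, 16) = 16
n2 (MAX): max(19, 1) = 19
n3 (MAX): max(5, -20, 17) = 17
n0 (MIN): min(16, 19, 17) = 16
At n0, MIN picks n1 (lowest: 16).
At n1, MAX picks n1-2 (highest: 16).
Terminal value 16.

n1-2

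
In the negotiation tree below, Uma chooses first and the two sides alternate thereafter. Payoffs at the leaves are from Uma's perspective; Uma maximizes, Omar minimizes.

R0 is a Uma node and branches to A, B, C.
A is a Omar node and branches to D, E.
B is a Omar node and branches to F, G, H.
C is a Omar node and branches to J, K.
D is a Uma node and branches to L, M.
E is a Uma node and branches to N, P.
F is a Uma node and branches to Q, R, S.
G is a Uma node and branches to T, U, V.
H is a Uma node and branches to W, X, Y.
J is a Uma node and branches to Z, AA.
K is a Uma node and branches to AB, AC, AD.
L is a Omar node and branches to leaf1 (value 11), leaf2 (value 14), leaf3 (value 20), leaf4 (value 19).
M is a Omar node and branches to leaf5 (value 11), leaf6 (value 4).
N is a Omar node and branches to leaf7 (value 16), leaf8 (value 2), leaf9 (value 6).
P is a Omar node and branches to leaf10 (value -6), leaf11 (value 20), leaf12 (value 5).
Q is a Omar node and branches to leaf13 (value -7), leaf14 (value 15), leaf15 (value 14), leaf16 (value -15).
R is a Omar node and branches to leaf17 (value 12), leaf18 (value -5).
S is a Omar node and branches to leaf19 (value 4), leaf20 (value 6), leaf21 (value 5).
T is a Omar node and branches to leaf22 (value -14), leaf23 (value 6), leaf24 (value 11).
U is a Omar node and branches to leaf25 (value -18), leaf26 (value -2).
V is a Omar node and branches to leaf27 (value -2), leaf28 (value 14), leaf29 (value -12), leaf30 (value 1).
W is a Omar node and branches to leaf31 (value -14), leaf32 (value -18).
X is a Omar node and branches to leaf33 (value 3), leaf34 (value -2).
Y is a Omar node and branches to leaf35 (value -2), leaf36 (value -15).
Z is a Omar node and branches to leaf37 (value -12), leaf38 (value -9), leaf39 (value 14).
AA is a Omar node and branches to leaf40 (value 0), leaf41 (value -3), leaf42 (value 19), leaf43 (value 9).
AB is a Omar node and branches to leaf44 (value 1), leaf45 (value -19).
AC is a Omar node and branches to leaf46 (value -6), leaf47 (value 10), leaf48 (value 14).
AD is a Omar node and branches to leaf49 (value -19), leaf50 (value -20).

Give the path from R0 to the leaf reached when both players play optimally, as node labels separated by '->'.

R0 -> A -> E -> N -> leaf8

L (Omar): min(11, 14, 20, 19) = 11
M (Omar): min(11, 4) = 4
D (Uma): max(11, 4) = 11
N (Omar): min(16, 2, 6) = 2
P (Omar): min(-6, 20, 5) = -6
E (Uma): max(2, -6) = 2
A (Omar): min(11, 2) = 2
Q (Omar): min(-7, 15, 14, -15) = -15
R (Omar): min(12, -5) = -5
S (Omar): min(4, 6, 5) = 4
F (Uma): max(-15, -5, 4) = 4
T (Omar): min(-14, 6, 11) = -14
U (Omar): min(-18, -2) = -18
V (Omar): min(-2, 14, -12, 1) = -12
G (Uma): max(-14, -18, -12) = -12
W (Omar): min(-14, -18) = -18
X (Omar): min(3, -2) = -2
Y (Omar): min(-2, -15) = -15
H (Uma): max(-18, -2, -15) = -2
B (Omar): min(4, -12, -2) = -12
Z (Omar): min(-12, -9, 14) = -12
AA (Omar): min(0, -3, 19, 9) = -3
J (Uma): max(-12, -3) = -3
AB (Omar): min(1, -19) = -19
AC (Omar): min(-6, 10, 14) = -6
AD (Omar): min(-19, -20) = -20
K (Uma): max(-19, -6, -20) = -6
C (Omar): min(-3, -6) = -6
R0 (Uma): max(2, -12, -6) = 2
At R0, Uma picks A (highest: 2).
At A, Omar picks E (lowest: 2).
At E, Uma picks N (highest: 2).
At N, Omar picks leaf8 (lowest: 2).
Terminal value 2.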